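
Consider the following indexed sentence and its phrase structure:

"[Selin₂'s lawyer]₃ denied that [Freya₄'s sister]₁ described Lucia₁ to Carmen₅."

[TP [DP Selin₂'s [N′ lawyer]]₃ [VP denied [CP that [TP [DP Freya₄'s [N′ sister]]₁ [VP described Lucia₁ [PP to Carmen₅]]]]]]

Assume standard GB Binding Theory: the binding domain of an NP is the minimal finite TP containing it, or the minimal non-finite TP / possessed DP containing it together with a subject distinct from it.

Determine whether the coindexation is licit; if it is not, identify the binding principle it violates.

The two coindexed NPs are *[Freya₄'s sister]₁* and *Lucia₁*.
*Lucia₁* is an R-expression. Principle C requires it to be free everywhere.
*[Freya₄'s sister]₁* c-commands it and carries the same index.
The R-expression is bound → Principle C violation.

Principle C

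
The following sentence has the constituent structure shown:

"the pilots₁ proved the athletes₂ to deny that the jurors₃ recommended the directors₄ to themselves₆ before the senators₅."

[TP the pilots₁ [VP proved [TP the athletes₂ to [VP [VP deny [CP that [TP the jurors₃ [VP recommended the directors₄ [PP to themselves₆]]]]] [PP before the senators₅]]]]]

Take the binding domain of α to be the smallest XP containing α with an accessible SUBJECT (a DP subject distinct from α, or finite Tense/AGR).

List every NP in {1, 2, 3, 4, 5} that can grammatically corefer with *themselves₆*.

*themselves* is an anaphor, so Principle A applies: it must be bound in its binding domain.
Binding domain of *themselves₆*: the embedded TP, whose subject is the jurors₃.
*the pilots₁* c-commands the anaphor but is outside its binding domain → cannot satisfy Principle A.
*the athletes₂* c-commands the anaphor but is outside its binding domain → cannot satisfy Principle A.
*the jurors₃* c-commands the anaphor within its binding domain → licit binder.
*the directors₄* c-commands the anaphor within its binding domain → licit binder.
*the senators₅* does not c-command the anaphor → cannot bind it.

{3, 4}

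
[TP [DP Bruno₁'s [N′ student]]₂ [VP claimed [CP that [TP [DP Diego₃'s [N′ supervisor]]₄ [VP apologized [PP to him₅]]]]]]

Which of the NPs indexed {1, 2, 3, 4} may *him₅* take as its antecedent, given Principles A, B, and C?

*him* is a pronoun, so Principle B applies: it must be free in its binding domain.
Binding domain of *him₅*: the embedded TP, whose subject is [Diego₃'s supervisor]₄.
*Bruno₁* and the pronoun do not c-command one another → neither Principle B nor Principle C is at stake; coindexation permitted.
*[Bruno₁'s student]₂* c-commands the pronoun but from outside its binding domain, and is not c-commanded by it → coindexation permitted.
*Diego₃* and the pronoun do not c-command one another → neither Principle B nor Principle C is at stake; coindexation permitted.
*[Diego₃'s supervisor]₄* c-commands the pronoun within its binding domain → coindexation would violate Principle B.

{1, 2, 3}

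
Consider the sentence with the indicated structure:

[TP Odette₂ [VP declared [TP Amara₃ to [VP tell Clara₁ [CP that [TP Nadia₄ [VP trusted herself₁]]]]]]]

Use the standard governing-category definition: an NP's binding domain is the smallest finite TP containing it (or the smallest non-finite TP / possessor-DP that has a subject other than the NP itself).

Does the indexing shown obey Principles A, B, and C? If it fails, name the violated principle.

Principle A

The two coindexed NPs are *Clara₁* and *herself₁*.
*herself₁* is an anaphor. Principle A requires it to be bound within its binding domain — the embedded TP, whose subject is Nadia₄.
Within that domain it is c-commanded by *Nadia₄*, which does not share its index.
*Clara₁* does c-command the anaphor, but from outside its binding domain.
The anaphor is unbound in its domain → Principle A violation.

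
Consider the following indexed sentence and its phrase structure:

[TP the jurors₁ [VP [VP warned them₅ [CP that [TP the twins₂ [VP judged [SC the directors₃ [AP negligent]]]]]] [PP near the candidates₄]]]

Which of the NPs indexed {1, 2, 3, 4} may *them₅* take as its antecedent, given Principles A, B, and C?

{4}

*them* is a pronoun, so Principle B applies: it must be free in its binding domain.
Binding domain of *them₅*: the matrix TP, whose subject is the jurors₁.
*the jurors₁* c-commands the pronoun within its binding domain → coindexation would violate Principle B.
*the twins₂*: the pronoun c-commands this R-expression → coindexation would violate Principle C on *the twins₂*.
*the directors₃*: the pronoun c-commands this R-expression → coindexation would violate Principle C on *the directors₃*.
*the candidates₄* and the pronoun do not c-command one another → neither Principle B nor Principle C is at stake; coindexation permitted.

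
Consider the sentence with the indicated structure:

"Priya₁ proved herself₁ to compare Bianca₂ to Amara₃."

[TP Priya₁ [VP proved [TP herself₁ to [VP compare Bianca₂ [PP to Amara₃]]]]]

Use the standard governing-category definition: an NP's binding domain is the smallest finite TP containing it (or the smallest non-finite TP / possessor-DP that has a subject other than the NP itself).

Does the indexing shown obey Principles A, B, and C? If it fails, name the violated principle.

grammatical

The two coindexed NPs are *Priya₁* and *herself₁*.
*herself₁* is an anaphor; its binding domain is the matrix TP, whose subject is Priya₁. *Priya₁* c-commands it within that domain and shares its index, so Principle A is satisfied.
*Priya₁* is an R-expression; *herself₁* does not c-command it, and no other NP shares its index, so Principle C is satisfied.
All principles are respected.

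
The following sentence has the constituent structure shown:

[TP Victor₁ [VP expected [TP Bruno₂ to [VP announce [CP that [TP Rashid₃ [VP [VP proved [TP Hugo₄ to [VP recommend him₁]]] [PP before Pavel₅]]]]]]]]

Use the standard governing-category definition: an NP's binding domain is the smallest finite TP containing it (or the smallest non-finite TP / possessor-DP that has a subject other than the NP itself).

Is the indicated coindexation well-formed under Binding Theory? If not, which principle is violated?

The two coindexed NPs are *Victor₁* and *him₁*.
*him₁* is a pronoun; its binding domain is the embedded TP, whose subject is Hugo₄. Within that domain it is c-commanded only by *Hugo₄*, which carries a different index — the pronoun is free locally, so Principle B holds.
*Victor₁* is an R-expression; *him₁* does not c-command it, and no other NP shares its index, so Principle C is satisfied.
All principles are respected.

grammatical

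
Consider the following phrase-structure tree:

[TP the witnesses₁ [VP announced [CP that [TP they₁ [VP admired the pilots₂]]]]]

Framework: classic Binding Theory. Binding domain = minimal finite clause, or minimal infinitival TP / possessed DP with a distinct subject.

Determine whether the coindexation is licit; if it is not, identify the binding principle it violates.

grammatical

The two coindexed NPs are *the witnesses₁* and *they₁*.
*they₁* is a pronoun; nothing c-commands it within its binding domain (the embedded TP.), so Principle B holds trivially.
*the witnesses₁* is an R-expression; *they₁* does not c-command it, and no other NP shares its index, so Principle C is satisfied.
All principles are respected.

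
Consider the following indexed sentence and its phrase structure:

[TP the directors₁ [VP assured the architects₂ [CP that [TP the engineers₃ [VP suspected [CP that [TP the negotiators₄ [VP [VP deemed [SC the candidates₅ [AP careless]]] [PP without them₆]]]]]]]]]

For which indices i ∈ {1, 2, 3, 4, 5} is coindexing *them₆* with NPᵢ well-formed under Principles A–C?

*them* is a pronoun, so Principle B applies: it must be free in its binding domain.
Binding domain of *them₆*: the embedded TP, whose subject is the negotiators₄.
*the directors₁* c-commands the pronoun but from outside its binding domain, and is not c-commanded by it → coindexation permitted.
*the architects₂* c-commands the pronoun but from outside its binding domain, and is not c-commanded by it → coindexation permitted.
*the engineers₃* c-commands the pronoun but from outside its binding domain, and is not c-commanded by it → coindexation permitted.
*the negotiators₄* c-commands the pronoun within its binding domain → coindexation would violate Principle B.
*the candidates₅* and the pronoun do not c-command one another → neither Principle B nor Principle C is at stake; coindexation permitted.

{1, 2, 3, 5}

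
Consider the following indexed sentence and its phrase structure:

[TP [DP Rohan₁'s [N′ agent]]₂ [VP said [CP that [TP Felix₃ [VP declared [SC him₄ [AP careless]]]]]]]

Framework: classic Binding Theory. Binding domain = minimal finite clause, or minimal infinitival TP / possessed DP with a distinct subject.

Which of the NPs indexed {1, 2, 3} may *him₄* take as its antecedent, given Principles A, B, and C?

*him* is a pronoun, so Principle B applies: it must be free in its binding domain.
Binding domain of *him₄*: the embedded TP, whose subject is Felix₃.
*Rohan₁* and the pronoun do not c-command one another → neither Principle B nor Principle C is at stake; coindexation permitted.
*[Rohan₁'s agent]₂* c-commands the pronoun but from outside its binding domain, and is not c-commanded by it → coindexation permitted.
*Felix₃* c-commands the pronoun within its binding domain → coindexation would violate Principle B.

{1, 2}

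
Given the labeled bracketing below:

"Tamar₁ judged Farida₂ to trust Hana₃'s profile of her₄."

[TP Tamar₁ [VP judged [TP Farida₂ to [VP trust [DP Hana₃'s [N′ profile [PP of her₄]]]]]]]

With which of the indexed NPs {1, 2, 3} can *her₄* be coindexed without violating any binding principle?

{1, 2}

*her* is a pronoun, so Principle B applies: it must be free in its binding domain.
Binding domain of *her₄*: the possessed DP, whose subject is Hana₃.
*Tamar₁* c-commands the pronoun but from outside its binding domain, and is not c-commanded by it → coindexation permitted.
*Farida₂* c-commands the pronoun but from outside its binding domain, and is not c-commanded by it → coindexation permitted.
*Hana₃* c-commands the pronoun within its binding domain → coindexation would violate Principle B.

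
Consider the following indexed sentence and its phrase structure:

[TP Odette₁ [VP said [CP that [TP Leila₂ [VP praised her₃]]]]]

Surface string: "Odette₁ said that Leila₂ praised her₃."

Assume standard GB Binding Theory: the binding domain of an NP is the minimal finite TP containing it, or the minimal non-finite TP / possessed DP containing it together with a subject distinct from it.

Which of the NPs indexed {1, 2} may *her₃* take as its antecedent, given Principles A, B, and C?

{1}

*her* is a pronoun, so Principle B applies: it must be free in its binding domain.
Binding domain of *her₃*: the embedded TP, whose subject is Leila₂.
*Odette₁* c-commands the pronoun but from outside its binding domain, and is not c-commanded by it → coindexation permitted.
*Leila₂* c-commands the pronoun within its binding domain → coindexation would violate Principle B.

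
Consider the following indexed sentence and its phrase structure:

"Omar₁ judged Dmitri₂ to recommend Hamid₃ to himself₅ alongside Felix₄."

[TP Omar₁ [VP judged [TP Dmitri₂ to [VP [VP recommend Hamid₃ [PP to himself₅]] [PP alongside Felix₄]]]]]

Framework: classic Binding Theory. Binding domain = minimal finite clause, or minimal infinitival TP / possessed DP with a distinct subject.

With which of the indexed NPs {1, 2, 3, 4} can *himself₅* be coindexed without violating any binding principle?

{2, 3}

*himself* is an anaphor, so Principle A applies: it must be bound in its binding domain.
Binding domain of *himself₅*: the embedded TP, whose subject is Dmitri₂.
*Omar₁* c-commands the anaphor but is outside its binding domain → cannot satisfy Principle A.
*Dmitri₂* c-commands the anaphor within its binding domain → licit binder.
*Hamid₃* c-commands the anaphor within its binding domain → licit binder.
*Felix₄* does not c-command the anaphor → cannot bind it.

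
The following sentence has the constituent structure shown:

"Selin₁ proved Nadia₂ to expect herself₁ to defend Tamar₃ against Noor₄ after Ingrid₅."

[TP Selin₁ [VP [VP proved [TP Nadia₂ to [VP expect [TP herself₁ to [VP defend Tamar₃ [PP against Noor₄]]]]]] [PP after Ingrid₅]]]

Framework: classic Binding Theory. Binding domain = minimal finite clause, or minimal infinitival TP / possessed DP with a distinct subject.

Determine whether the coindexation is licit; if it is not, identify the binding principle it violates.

Principle A

The two coindexed NPs are *Selin₁* and *herself₁*.
*herself₁* is an anaphor. Principle A requires it to be bound within its binding domain — the embedded TP, whose subject is Nadia₂.
Within that domain it is c-commanded by *Nadia₂*, which does not share its index.
*Selin₁* does c-command the anaphor, but from outside its binding domain.
The anaphor is unbound in its domain → Principle A violation.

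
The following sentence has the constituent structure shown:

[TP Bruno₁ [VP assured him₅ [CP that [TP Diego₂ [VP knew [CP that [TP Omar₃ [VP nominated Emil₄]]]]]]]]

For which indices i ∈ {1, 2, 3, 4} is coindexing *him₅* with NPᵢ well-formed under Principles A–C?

none

*him* is a pronoun, so Principle B applies: it must be free in its binding domain.
Binding domain of *him₅*: the matrix TP, whose subject is Bruno₁.
*Bruno₁* c-commands the pronoun within its binding domain → coindexation would violate Principle B.
*Diego₂*: the pronoun c-commands this R-expression → coindexation would violate Principle C on *Diego₂*.
*Omar₃*: the pronoun c-commands this R-expression → coindexation would violate Principle C on *Omar₃*.
*Emil₄*: the pronoun c-commands this R-expression → coindexation would violate Principle C on *Emil₄*.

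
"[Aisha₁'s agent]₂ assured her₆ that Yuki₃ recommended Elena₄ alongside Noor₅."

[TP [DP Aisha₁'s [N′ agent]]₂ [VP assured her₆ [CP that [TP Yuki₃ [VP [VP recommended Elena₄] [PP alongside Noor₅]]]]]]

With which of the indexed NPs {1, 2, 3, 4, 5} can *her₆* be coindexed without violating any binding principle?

{1}

*her* is a pronoun, so Principle B applies: it must be free in its binding domain.
Binding domain of *her₆*: the matrix TP, whose subject is [Aisha₁'s agent]₂.
*Aisha₁* and the pronoun do not c-command one another → neither Principle B nor Principle C is at stake; coindexation permitted.
*[Aisha₁'s agent]₂* c-commands the pronoun within its binding domain → coindexation would violate Principle B.
*Yuki₃*: the pronoun c-commands this R-expression → coindexation would violate Principle C on *Yuki₃*.
*Elena₄*: the pronoun c-commands this R-expression → coindexation would violate Principle C on *Elena₄*.
*Noor₅*: the pronoun c-commands this R-expression → coindexation would violate Principle C on *Noor₅*.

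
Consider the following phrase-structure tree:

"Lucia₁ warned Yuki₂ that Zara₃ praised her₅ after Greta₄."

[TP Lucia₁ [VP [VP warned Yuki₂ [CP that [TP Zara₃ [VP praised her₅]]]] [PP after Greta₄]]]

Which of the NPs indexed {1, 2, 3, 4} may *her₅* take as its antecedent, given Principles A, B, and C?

*her* is a pronoun, so Principle B applies: it must be free in its binding domain.
Binding domain of *her₅*: the embedded TP, whose subject is Zara₃.
*Lucia₁* c-commands the pronoun but from outside its binding domain, and is not c-commanded by it → coindexation permitted.
*Yuki₂* c-commands the pronoun but from outside its binding domain, and is not c-commanded by it → coindexation permitted.
*Zara₃* c-commands the pronoun within its binding domain → coindexation would violate Principle B.
*Greta₄* and the pronoun do not c-command one another → neither Principle B nor Principle C is at stake; coindexation permitted.

{1, 2, 4}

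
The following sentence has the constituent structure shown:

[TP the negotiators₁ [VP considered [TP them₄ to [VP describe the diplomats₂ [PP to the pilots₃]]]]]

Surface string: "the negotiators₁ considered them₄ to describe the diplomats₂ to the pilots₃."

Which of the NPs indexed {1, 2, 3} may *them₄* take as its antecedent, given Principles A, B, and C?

none

*them* is a pronoun, so Principle B applies: it must be free in its binding domain.
Binding domain of *them₄*: the matrix TP, whose subject is the negotiators₁.
*the negotiators₁* c-commands the pronoun within its binding domain → coindexation would violate Principle B.
*the diplomats₂*: the pronoun c-commands this R-expression → coindexation would violate Principle C on *the diplomats₂*.
*the pilots₃*: the pronoun c-commands this R-expression → coindexation would violate Principle C on *the pilots₃*.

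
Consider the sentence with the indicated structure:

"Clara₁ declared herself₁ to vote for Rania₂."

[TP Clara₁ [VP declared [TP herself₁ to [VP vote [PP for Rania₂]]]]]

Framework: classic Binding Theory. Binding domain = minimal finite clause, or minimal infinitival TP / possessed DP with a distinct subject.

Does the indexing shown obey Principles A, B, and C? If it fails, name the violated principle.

The two coindexed NPs are *Clara₁* and *herself₁*.
*herself₁* is an anaphor; its binding domain is the matrix TP, whose subject is Clara₁. *Clara₁* c-commands it within that domain and shares its index, so Principle A is satisfied.
*Clara₁* is an R-expression; *herself₁* does not c-command it, and no other NP shares its index, so Principle C is satisfied.
All principles are respected.

grammatical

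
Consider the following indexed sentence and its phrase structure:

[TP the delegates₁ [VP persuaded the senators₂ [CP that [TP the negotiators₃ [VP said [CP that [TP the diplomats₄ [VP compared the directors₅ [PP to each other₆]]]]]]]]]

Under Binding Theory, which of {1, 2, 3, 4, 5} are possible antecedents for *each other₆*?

{4, 5}

*each other* is an anaphor, so Principle A applies: it must be bound in its binding domain.
Binding domain of *each other₆*: the embedded TP, whose subject is the diplomats₄.
*the delegates₁* c-commands the anaphor but is outside its binding domain → cannot satisfy Principle A.
*the senators₂* c-commands the anaphor but is outside its binding domain → cannot satisfy Principle A.
*the negotiators₃* c-commands the anaphor but is outside its binding domain → cannot satisfy Principle A.
*the diplomats₄* c-commands the anaphor within its binding domain → licit binder.
*the directors₅* c-commands the anaphor within its binding domain → licit binder.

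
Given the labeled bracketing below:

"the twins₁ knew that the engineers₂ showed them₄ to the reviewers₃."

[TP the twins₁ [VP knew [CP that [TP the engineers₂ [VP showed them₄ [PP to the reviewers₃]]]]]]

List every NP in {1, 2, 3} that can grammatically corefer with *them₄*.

{1}

*them* is a pronoun, so Principle B applies: it must be free in its binding domain.
Binding domain of *them₄*: the embedded TP, whose subject is the engineers₂.
*the twins₁* c-commands the pronoun but from outside its binding domain, and is not c-commanded by it → coindexation permitted.
*the engineers₂* c-commands the pronoun within its binding domain → coindexation would violate Principle B.
*the reviewers₃*: the pronoun c-commands this R-expression → coindexation would violate Principle C on *the reviewers₃*.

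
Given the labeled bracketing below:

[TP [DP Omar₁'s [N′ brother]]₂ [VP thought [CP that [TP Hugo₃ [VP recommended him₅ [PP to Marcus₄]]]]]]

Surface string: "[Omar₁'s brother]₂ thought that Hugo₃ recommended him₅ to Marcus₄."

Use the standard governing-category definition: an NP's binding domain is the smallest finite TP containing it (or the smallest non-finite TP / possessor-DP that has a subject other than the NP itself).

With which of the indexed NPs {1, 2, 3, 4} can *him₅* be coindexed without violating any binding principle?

*him* is a pronoun, so Principle B applies: it must be free in its binding domain.
Binding domain of *him₅*: the embedded TP, whose subject is Hugo₃.
*Omar₁* and the pronoun do not c-command one another → neither Principle B nor Principle C is at stake; coindexation permitted.
*[Omar₁'s brother]₂* c-commands the pronoun but from outside its binding domain, and is not c-commanded by it → coindexation permitted.
*Hugo₃* c-commands the pronoun within its binding domain → coindexation would violate Principle B.
*Marcus₄*: the pronoun c-commands this R-expression → coindexation would violate Principle C on *Marcus₄*.

{1, 2}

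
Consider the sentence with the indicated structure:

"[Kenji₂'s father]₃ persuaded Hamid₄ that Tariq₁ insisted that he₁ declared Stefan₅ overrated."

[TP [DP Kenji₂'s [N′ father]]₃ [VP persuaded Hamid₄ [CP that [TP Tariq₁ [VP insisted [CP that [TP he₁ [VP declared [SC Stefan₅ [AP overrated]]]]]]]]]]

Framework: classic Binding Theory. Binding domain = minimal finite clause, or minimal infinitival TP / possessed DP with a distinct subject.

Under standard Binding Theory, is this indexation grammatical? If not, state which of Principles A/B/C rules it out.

grammatical

The two coindexed NPs are *Tariq₁* and *he₁*.
*he₁* is a pronoun; nothing c-commands it within its binding domain (the embedded TP.), so Principle B holds trivially.
*Tariq₁* is an R-expression; *he₁* does not c-command it, and no other NP shares its index, so Principle C is satisfied.
All principles are respected.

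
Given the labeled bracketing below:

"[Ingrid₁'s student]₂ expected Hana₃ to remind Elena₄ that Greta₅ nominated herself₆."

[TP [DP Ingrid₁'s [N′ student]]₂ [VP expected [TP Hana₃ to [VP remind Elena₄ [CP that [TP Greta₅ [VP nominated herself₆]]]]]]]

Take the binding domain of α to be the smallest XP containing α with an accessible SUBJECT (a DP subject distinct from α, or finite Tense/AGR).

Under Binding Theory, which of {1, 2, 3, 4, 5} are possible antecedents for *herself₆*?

{5}

*herself* is an anaphor, so Principle A applies: it must be bound in its binding domain.
Binding domain of *herself₆*: the embedded TP, whose subject is Greta₅.
*Ingrid₁* does not c-command the anaphor → cannot bind it.
*[Ingrid₁'s student]₂* c-commands the anaphor but is outside its binding domain → cannot satisfy Principle A.
*Hana₃* c-commands the anaphor but is outside its binding domain → cannot satisfy Principle A.
*Elena₄* c-commands the anaphor but is outside its binding domain → cannot satisfy Principle A.
*Greta₅* c-commands the anaphor within its binding domain → licit binder.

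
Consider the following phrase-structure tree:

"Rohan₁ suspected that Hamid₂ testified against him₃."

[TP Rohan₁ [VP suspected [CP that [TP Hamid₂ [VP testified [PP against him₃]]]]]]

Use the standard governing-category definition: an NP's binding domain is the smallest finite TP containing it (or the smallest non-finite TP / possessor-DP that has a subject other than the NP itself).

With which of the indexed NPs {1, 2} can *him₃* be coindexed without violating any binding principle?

{1}

*him* is a pronoun, so Principle B applies: it must be free in its binding domain.
Binding domain of *him₃*: the embedded TP, whose subject is Hamid₂.
*Rohan₁* c-commands the pronoun but from outside its binding domain, and is not c-commanded by it → coindexation permitted.
*Hamid₂* c-commands the pronoun within its binding domain → coindexation would violate Principle B.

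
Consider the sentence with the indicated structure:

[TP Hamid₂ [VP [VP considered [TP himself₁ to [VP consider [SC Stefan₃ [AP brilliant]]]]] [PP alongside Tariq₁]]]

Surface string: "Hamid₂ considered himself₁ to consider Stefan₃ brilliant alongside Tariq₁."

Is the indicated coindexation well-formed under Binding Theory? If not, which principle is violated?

Principle A

The two coindexed NPs are *Tariq₁* and *himself₁*.
*himself₁* is an anaphor. Principle A requires it to be bound within its binding domain — the matrix TP, whose subject is Hamid₂.
Within that domain it is c-commanded by *Hamid₂*, which does not share its index.
*Tariq₁* does not c-command the anaphor at all.
The anaphor is unbound in its domain → Principle A violation.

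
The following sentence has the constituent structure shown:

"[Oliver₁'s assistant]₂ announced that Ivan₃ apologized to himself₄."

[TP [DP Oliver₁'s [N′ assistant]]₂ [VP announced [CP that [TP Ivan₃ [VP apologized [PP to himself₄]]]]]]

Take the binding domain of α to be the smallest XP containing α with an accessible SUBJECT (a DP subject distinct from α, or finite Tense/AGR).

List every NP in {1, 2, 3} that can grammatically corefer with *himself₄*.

{3}

*himself* is an anaphor, so Principle A applies: it must be bound in its binding domain.
Binding domain of *himself₄*: the embedded TP, whose subject is Ivan₃.
*Oliver₁* does not c-command the anaphor → cannot bind it.
*[Oliver₁'s assistant]₂* c-commands the anaphor but is outside its binding domain → cannot satisfy Principle A.
*Ivan₃* c-commands the anaphor within its binding domain → licit binder.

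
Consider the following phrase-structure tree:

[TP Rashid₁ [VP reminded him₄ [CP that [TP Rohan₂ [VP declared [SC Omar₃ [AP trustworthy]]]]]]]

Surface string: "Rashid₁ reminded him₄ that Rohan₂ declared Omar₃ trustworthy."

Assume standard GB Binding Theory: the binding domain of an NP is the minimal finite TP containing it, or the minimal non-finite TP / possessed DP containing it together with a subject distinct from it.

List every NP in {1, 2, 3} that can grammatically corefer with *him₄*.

*him* is a pronoun, so Principle B applies: it must be free in its binding domain.
Binding domain of *him₄*: the matrix TP, whose subject is Rashid₁.
*Rashid₁* c-commands the pronoun within its binding domain → coindexation would violate Principle B.
*Rohan₂*: the pronoun c-commands this R-expression → coindexation would violate Principle C on *Rohan₂*.
*Omar₃*: the pronoun c-commands this R-expression → coindexation would violate Principle C on *Omar₃*.

none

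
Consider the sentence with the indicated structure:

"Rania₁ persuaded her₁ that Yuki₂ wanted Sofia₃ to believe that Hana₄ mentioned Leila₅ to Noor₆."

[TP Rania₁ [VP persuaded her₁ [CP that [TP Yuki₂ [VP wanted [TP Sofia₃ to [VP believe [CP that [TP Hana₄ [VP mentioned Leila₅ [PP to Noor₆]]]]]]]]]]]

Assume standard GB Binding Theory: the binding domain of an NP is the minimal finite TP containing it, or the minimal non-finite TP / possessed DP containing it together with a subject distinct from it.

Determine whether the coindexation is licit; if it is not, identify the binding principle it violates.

The two coindexed NPs are *Rania₁* and *her₁*.
*her₁* is a pronoun. Its binding domain is the matrix TP, whose subject is Rania₁.
*Rania₁* c-commands it within that domain and carries the same index.
The pronoun is locally bound → Principle B violation.

Principle B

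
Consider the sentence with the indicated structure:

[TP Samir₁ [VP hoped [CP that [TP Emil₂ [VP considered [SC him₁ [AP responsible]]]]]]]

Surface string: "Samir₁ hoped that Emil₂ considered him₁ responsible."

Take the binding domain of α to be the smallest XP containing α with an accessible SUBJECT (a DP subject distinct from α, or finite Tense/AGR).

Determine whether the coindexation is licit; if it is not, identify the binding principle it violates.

The two coindexed NPs are *Samir₁* and *him₁*.
*him₁* is a pronoun; its binding domain is the embedded TP, whose subject is Emil₂. Within that domain it is c-commanded only by *Emil₂*, which carries a different index — the pronoun is free locally, so Principle B holds.
*Samir₁* is an R-expression; *him₁* does not c-command it, and no other NP shares its index, so Principle C is satisfied.
All principles are respected.

grammatical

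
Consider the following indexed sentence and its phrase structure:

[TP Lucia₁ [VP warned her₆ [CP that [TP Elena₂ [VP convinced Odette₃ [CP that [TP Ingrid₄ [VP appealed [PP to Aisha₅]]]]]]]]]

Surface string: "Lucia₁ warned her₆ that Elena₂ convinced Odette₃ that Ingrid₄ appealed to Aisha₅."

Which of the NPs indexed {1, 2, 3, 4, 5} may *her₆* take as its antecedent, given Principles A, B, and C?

*her* is a pronoun, so Principle B applies: it must be free in its binding domain.
Binding domain of *her₆*: the matrix TP, whose subject is Lucia₁.
*Lucia₁* c-commands the pronoun within its binding domain → coindexation would violate Principle B.
*Elena₂*: the pronoun c-commands this R-expression → coindexation would violate Principle C on *Elena₂*.
*Odette₃*: the pronoun c-commands this R-expression → coindexation would violate Principle C on *Odette₃*.
*Ingrid₄*: the pronoun c-commands this R-expression → coindexation would violate Principle C on *Ingrid₄*.
*Aisha₅*: the pronoun c-commands this R-expression → coindexation would violate Principle C on *Aisha₅*.

none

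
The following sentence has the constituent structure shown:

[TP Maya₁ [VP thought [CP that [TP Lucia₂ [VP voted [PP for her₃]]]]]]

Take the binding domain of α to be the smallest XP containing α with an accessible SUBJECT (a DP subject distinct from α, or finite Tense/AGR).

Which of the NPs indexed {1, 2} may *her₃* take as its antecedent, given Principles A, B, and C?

{1}

*her* is a pronoun, so Principle B applies: it must be free in its binding domain.
Binding domain of *her₃*: the embedded TP, whose subject is Lucia₂.
*Maya₁* c-commands the pronoun but from outside its binding domain, and is not c-commanded by it → coindexation permitted.
*Lucia₂* c-commands the pronoun within its binding domain → coindexation would violate Principle B.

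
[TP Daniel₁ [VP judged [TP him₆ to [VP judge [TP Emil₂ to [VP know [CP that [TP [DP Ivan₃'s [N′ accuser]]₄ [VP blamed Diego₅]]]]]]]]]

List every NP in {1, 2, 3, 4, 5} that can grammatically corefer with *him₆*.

none

*him* is a pronoun, so Principle B applies: it must be free in its binding domain.
Binding domain of *him₆*: the matrix TP, whose subject is Daniel₁.
*Daniel₁* c-commands the pronoun within its binding domain → coindexation would violate Principle B.
*Emil₂*: the pronoun c-commands this R-expression → coindexation would violate Principle C on *Emil₂*.
*Ivan₃*: the pronoun c-commands this R-expression → coindexation would violate Principle C on *Ivan₃*.
*[Ivan₃'s accuser]₄*: the pronoun c-commands this R-expression → coindexation would violate Principle C on *[Ivan₃'s accuser]₄*.
*Diego₅*: the pronoun c-commands this R-expression → coindexation would violate Principle C on *Diego₅*.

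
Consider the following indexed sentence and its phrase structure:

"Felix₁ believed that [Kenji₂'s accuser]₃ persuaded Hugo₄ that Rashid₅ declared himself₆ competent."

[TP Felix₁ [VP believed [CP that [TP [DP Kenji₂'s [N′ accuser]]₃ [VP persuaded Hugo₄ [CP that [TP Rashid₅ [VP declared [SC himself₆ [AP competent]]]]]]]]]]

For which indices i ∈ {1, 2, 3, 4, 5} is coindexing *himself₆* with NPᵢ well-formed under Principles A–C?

*himself* is an anaphor, so Principle A applies: it must be bound in its binding domain.
Binding domain of *himself₆*: the embedded TP, whose subject is Rashid₅.
*Felix₁* c-commands the anaphor but is outside its binding domain → cannot satisfy Principle A.
*Kenji₂* does not c-command the anaphor → cannot bind it.
*[Kenji₂'s accuser]₃* c-commands the anaphor but is outside its binding domain → cannot satisfy Principle A.
*Hugo₄* c-commands the anaphor but is outside its binding domain → cannot satisfy Principle A.
*Rashid₅* c-commands the anaphor within its binding domain → licit binder.

{5}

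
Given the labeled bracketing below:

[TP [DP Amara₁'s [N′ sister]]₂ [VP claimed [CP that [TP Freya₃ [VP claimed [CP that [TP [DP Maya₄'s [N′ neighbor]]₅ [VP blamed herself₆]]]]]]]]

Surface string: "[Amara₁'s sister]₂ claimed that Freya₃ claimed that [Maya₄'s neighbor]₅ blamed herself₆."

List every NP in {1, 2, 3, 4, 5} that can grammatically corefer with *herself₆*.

*herself* is an anaphor, so Principle A applies: it must be bound in its binding domain.
Binding domain of *herself₆*: the embedded TP, whose subject is [Maya₄'s neighbor]₅.
*Amara₁* does not c-command the anaphor → cannot bind it.
*[Amara₁'s sister]₂* c-commands the anaphor but is outside its binding domain → cannot satisfy Principle A.
*Freya₃* c-commands the anaphor but is outside its binding domain → cannot satisfy Principle A.
*Maya₄* does not c-command the anaphor → cannot bind it.
*[Maya₄'s neighbor]₅* c-commands the anaphor within its binding domain → licit binder.

{5}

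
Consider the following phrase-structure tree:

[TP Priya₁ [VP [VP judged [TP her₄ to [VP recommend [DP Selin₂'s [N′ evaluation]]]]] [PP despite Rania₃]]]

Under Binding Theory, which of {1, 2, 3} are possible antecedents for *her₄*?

{3}

*her* is a pronoun, so Principle B applies: it must be free in its binding domain.
Binding domain of *her₄*: the matrix TP, whose subject is Priya₁.
*Priya₁* c-commands the pronoun within its binding domain → coindexation would violate Principle B.
*Selin₂*: the pronoun c-commands this R-expression → coindexation would violate Principle C on *Selin₂*.
*Rania₃* and the pronoun do not c-command one another → neither Principle B nor Principle C is at stake; coindexation permitted.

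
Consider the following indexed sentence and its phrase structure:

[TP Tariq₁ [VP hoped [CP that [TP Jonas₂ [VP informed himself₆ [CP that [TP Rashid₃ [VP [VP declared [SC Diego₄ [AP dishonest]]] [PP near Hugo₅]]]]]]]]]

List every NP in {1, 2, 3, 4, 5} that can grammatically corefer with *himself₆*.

{2}

*himself* is an anaphor, so Principle A applies: it must be bound in its binding domain.
Binding domain of *himself₆*: the embedded TP, whose subject is Jonas₂.
*Tariq₁* c-commands the anaphor but is outside its binding domain → cannot satisfy Principle A.
*Jonas₂* c-commands the anaphor within its binding domain → licit binder.
*Rashid₃* does not c-command the anaphor → cannot bind it.
*Diego₄* does not c-command the anaphor → cannot bind it.
*Hugo₅* does not c-command the anaphor → cannot bind it.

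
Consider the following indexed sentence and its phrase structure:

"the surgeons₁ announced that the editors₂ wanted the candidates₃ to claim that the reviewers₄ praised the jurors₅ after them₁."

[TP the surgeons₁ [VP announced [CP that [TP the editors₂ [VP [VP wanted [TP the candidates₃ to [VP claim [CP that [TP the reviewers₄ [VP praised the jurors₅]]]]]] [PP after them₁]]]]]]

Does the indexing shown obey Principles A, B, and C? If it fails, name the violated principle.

grammatical

The two coindexed NPs are *the surgeons₁* and *them₁*.
*them₁* is a pronoun; its binding domain is the embedded TP, whose subject is the editors₂. Within that domain it is c-commanded only by *the editors₂*, which carries a different index — the pronoun is free locally, so Principle B holds.
*the surgeons₁* is an R-expression; *them₁* does not c-command it, and no other NP shares its index, so Principle C is satisfied.
All principles are respected.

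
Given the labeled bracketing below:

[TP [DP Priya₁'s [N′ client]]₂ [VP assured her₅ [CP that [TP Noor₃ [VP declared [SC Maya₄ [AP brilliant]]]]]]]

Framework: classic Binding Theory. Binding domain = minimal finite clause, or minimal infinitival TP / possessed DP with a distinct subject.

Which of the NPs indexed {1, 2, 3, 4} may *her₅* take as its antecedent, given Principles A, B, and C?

*her* is a pronoun, so Principle B applies: it must be free in its binding domain.
Binding domain of *her₅*: the matrix TP, whose subject is [Priya₁'s client]₂.
*Priya₁* and the pronoun do not c-command one another → neither Principle B nor Principle C is at stake; coindexation permitted.
*[Priya₁'s client]₂* c-commands the pronoun within its binding domain → coindexation would violate Principle B.
*Noor₃*: the pronoun c-commands this R-expression → coindexation would violate Principle C on *Noor₃*.
*Maya₄*: the pronoun c-commands this R-expression → coindexation would violate Principle C on *Maya₄*.

{1}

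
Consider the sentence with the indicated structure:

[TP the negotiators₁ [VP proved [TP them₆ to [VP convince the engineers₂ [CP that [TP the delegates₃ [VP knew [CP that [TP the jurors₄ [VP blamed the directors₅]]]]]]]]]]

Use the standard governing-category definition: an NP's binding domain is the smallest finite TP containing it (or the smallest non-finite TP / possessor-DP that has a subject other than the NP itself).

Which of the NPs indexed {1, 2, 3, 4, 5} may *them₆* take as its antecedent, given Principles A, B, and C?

*them* is a pronoun, so Principle B applies: it must be free in its binding domain.
Binding domain of *them₆*: the matrix TP, whose subject is the negotiators₁.
*the negotiators₁* c-commands the pronoun within its binding domain → coindexation would violate Principle B.
*the engineers₂*: the pronoun c-commands this R-expression → coindexation would violate Principle C on *the engineers₂*.
*the delegates₃*: the pronoun c-commands this R-expression → coindexation would violate Principle C on *the delegates₃*.
*the jurors₄*: the pronoun c-commands this R-expression → coindexation would violate Principle C on *the jurors₄*.
*the directors₅*: the pronoun c-commands this R-expression → coindexation would violate Principle C on *the directors₅*.

none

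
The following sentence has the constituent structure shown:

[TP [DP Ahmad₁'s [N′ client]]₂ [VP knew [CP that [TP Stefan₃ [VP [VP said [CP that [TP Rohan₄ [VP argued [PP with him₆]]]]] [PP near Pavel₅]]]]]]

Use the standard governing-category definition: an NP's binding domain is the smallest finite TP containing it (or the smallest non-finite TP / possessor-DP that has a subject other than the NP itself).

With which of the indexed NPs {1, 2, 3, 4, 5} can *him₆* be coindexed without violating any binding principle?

{1, 2, 3, 5}

*him* is a pronoun, so Principle B applies: it must be free in its binding domain.
Binding domain of *him₆*: the embedded TP, whose subject is Rohan₄.
*Ahmad₁* and the pronoun do not c-command one another → neither Principle B nor Principle C is at stake; coindexation permitted.
*[Ahmad₁'s client]₂* c-commands the pronoun but from outside its binding domain, and is not c-commanded by it → coindexation permitted.
*Stefan₃* c-commands the pronoun but from outside its binding domain, and is not c-commanded by it → coindexation permitted.
*Rohan₄* c-commands the pronoun within its binding domain → coindexation would violate Principle B.
*Pavel₅* and the pronoun do not c-command one another → neither Principle B nor Principle C is at stake; coindexation permitted.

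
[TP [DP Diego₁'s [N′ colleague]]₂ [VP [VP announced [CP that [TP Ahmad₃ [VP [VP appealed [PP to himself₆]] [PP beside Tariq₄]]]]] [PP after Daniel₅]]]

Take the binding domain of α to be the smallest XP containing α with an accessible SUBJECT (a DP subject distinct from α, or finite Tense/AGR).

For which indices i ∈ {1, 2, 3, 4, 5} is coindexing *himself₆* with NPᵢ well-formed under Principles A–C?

{3}

*himself* is an anaphor, so Principle A applies: it must be bound in its binding domain.
Binding domain of *himself₆*: the embedded TP, whose subject is Ahmad₃.
*Diego₁* does not c-command the anaphor → cannot bind it.
*[Diego₁'s colleague]₂* c-commands the anaphor but is outside its binding domain → cannot satisfy Principle A.
*Ahmad₃* c-commands the anaphor within its binding domain → licit binder.
*Tariq₄* does not c-command the anaphor → cannot bind it.
*Daniel₅* does not c-command the anaphor → cannot bind it.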